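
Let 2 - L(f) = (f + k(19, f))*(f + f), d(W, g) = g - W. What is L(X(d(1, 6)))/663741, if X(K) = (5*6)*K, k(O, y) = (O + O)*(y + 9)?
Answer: -1857598/663741 ≈ -2.7987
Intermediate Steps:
k(O, y) = 2*O*(9 + y) (k(O, y) = (2*O)*(9 + y) = 2*O*(9 + y))
X(K) = 30*K
L(f) = 2 - 2*f*(342 + 39*f) (L(f) = 2 - (f + 2*19*(9 + f))*(f + f) = 2 - (f + (342 + 38*f))*2*f = 2 - (342 + 39*f)*2*f = 2 - 2*f*(342 + 39*f))
L(X(d(1, 6)))/663741 = (2 - 20520*(6 - 1*1) - 78*900*(6 - 1*1)²)/663741 = (2 - 20520*(6 - 1) - 78*900*(6 - 1)²)*(1/663741) = (2 - 20520*5 - 78*(30*5)²)*(1/663741) = (2 - 684*150 - 78*150²)*(1/663741) = (2 - 102600 - 78*22500)*(1/663741) = (2 - 102600 - 1755000)*(1/663741) = -1857598*1/663741 = -1857598/663741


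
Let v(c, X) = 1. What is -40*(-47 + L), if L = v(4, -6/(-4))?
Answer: 1840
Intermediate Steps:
L = 1
-40*(-47 + L) = -40*(-47 + 1) = -40*(-46) = 1840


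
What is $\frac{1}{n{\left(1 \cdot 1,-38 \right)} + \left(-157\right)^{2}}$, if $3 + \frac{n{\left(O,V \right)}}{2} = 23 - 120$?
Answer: $\frac{1}{24449} \approx 4.0901 \cdot 10^{-5}$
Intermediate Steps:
$n{\left(O,V \right)} = -200$ ($n{\left(O,V \right)} = -6 + 2 \left(23 - 120\right) = -6 + 2 \left(-97\right) = -6 - 194 = -200$)
$\frac{1}{n{\left(1 \cdot 1,-38 \right)} + \left(-157\right)^{2}} = \frac{1}{-200 + \left(-157\right)^{2}} = \frac{1}{-200 + 24649} = \frac{1}{24449}$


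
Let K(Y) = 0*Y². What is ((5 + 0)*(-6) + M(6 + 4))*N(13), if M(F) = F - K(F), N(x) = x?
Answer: -260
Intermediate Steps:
K(Y) = 0
M(F) = F (M(F) = F - 1*0 = F + 0 = F)
((5 + 0)*(-6) + M(6 + 4))*N(13) = ((5 + 0)*(-6) + (6 + 4))*13 = (5*(-6) + 10)*13 = (-30 + 10)*13 = -20*13 = -260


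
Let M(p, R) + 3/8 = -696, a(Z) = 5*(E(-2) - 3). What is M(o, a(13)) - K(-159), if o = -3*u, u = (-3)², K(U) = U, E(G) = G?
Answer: -4299/8 ≈ -537.38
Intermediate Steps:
u = 9
a(Z) = -25 (a(Z) = 5*(-2 - 3) = 5*(-5) = -25)
o = -27 (o = -3*9 = -27)
M(p, R) = -5571/8 (M(p, R) = -3/8 - 696 = -5571/8)
M(o, a(13)) - K(-159) = -5571/8 - 1*(-159) = -5571/8 + 159 = -4299/8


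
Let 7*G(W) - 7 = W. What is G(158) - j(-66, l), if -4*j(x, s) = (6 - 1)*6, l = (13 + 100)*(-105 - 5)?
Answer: 435/14 ≈ 31.071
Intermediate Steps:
G(W) = 1 + W/7
l = -12430 (l = 113*(-110) = -12430)
j(x, s) = -15/2 (j(x, s) = -(6 - 1)*6/4 = -5*6/4 = -1/4*30 = -15/2)
G(158) - j(-66, l) = (1 + (1/7)*158) - 1*(-15/2) = (1 + 158/7) + 15/2 = 165/7 + 15/2 = 435/14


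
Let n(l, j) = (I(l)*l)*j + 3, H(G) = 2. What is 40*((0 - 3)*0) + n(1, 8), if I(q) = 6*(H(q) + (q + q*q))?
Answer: 195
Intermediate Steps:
I(q) = 12 + 6*q + 6*q² (I(q) = 6*(2 + (q + q*q)) = 6*(2 + (q + q²)) = 6*(2 + q + q²) = 12 + 6*q + 6*q²)
n(l, j) = 3 + j*l*(12 + 6*l + 6*l²) (n(l, j) = ((12 + 6*l + 6*l²)*l)*j + 3 = (l*(12 + 6*l + 6*l²))*j + 3 = j*l*(12 + 6*l + 6*l²) + 3 = 3 + j*l*(12 + 6*l + 6*l²))
40*((0 - 3)*0) + n(1, 8) = 40*((0 - 3)*0) + (3 + 6*8*1*(2 + 1 + 1²)) = 40*(-3*0) + (3 + 6*8*1*(2 + 1 + 1)) = 40*0 + (3 + 6*8*1*4) = 0 + (3 + 192) = 0 + 195 = 195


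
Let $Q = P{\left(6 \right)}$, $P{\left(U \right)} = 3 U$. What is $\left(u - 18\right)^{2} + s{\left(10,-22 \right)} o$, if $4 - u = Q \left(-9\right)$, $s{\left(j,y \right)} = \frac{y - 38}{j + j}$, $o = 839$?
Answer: $19387$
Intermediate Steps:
$Q = 18$ ($Q = 3 \cdot 6 = 18$)
$s{\left(j,y \right)} = \frac{-38 + y}{2 j}$
$u = 166$ ($u = 4 - 18 \left(-9\right) = 4 - -162 = 4 + 162 = 166$)
$\left(u - 18\right)^{2} + s{\left(10,-22 \right)} o = \left(166 - 18\right)^{2} + \frac{-38 - 22}{2 \cdot 10} \cdot 839 = 148^{2} + \frac{1}{2} \cdot \frac{1}{10} \left(-60\right) 839 = 21904 - 2517 = 19387$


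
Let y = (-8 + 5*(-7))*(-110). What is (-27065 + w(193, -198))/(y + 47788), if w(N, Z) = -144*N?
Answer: -54857/52518 ≈ -1.0445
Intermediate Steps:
y = 4730 (y = (-8 - 35)*(-110) = -43*(-110) = 4730)
(-27065 + w(193, -198))/(y + 47788) = (-27065 - 144*193)/(4730 + 47788) = (-27065 - 27792)/52518 = -54857*1/52518 = -54857/52518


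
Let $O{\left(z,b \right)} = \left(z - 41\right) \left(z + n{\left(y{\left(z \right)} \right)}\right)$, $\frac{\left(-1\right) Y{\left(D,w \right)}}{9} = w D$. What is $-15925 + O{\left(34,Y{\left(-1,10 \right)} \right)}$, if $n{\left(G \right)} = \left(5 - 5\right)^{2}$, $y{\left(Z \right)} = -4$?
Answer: $-16163$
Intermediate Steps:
$Y{\left(D,w \right)} = - 9 D w$ ($Y{\left(D,w \right)} = - 9 w D = - 9 D w$)
$n{\left(G \right)} = 0$ ($n{\left(G \right)} = 0^{2} = 0$)
$O{\left(z,b \right)} = z \left(-41 + z\right)$ ($O{\left(z,b \right)} = \left(z - 41\right) \left(z + 0\right) = \left(-41 + z\right) z = z \left(-41 + z\right)$)
$-15925 + O{\left(34,Y{\left(-1,10 \right)} \right)} = -15925 + 34 \left(-41 + 34\right) = -15925 + 34 \left(-7\right) = -15925 - 238 = -16163$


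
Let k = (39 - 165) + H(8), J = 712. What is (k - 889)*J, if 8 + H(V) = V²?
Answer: -682808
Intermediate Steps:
H(V) = -8 + V²
k = -70 (k = (39 - 165) + (-8 + 8²) = -126 + (-8 + 64) = -126 + 56 = -70)
(k - 889)*J = (-70 - 889)*712 = -959*712 = -682808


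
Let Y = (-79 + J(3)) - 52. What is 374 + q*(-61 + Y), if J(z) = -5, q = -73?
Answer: 14755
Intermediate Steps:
Y = -136 (Y = (-79 - 5) - 52 = -84 - 52 = -136)
374 + q*(-61 + Y) = 374 - 73*(-61 - 136) = 374 - 73*(-197) = 374 + 14381 = 14755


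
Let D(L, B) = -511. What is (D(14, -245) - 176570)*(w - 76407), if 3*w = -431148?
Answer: 38979600963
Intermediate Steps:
w = -143716 (w = (⅓)*(-431148) = -143716)
(D(14, -245) - 176570)*(w - 76407) = (-511 - 176570)*(-143716 - 76407) = -177081*(-220123) = 38979600963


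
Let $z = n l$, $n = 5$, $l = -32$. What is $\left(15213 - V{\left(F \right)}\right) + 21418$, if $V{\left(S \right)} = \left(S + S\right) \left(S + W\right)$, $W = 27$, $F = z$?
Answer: $-5929$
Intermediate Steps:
$z = -160$ ($z = 5 \left(-32\right) = -160$)
$F = -160$
$V{\left(S \right)} = 2 S \left(27 + S\right)$ ($V{\left(S \right)} = \left(S + S\right) \left(S + 27\right) = 2 S \left(27 + S\right)$)
$\left(15213 - V{\left(F \right)}\right) + 21418 = \left(15213 - 2 \left(-160\right) \left(27 - 160\right)\right) + 21418 = \left(15213 - 2 \left(-160\right) \left(-133\right)\right) + 21418 = \left(15213 - 42560\right) + 21418 = -27347 + 21418 = -5929$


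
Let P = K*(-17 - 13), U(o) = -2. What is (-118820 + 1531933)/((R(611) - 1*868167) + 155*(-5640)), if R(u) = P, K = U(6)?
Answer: -1413113/1742307 ≈ -0.81106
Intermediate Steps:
K = -2
P = 60 (P = -2*(-17 - 13) = -2*(-30) = 60)
R(u) = 60
(-118820 + 1531933)/((R(611) - 1*868167) + 155*(-5640)) = (-118820 + 1531933)/((60 - 1*868167) + 155*(-5640)) = 1413113/((60 - 868167) - 874200) = 1413113/(-868107 - 874200) = 1413113/(-1742307) = 1413113*(-1/1742307) = -1413113/1742307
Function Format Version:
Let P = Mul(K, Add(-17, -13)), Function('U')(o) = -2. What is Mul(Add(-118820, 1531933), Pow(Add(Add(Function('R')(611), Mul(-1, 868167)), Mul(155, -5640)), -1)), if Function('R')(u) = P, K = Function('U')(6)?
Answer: Rational(-1413113, 1742307) ≈ -0.81106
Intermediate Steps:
K = -2
P = 60 (P = Mul(-2, Add(-17, -13)) = Mul(-2, -30) = 60)
Function('R')(u) = 60
Mul(Add(-118820, 1531933), Pow(Add(Add(Function('R')(611), Mul(-1, 868167)), Mul(155, -5640)), -1)) = Mul(Add(-118820, 1531933), Pow(Add(Add(60, Mul(-1, 868167)), Mul(155, -5640)), -1)) = Mul(1413113, Pow(Add(Add(60, -868167), -874200), -1)) = Mul(1413113, Pow(Add(-868107, -874200), -1)) = Mul(1413113, Pow(-1742307, -1)) = Mul(1413113, Rational(-1, 1742307)) = Rational(-1413113, 1742307)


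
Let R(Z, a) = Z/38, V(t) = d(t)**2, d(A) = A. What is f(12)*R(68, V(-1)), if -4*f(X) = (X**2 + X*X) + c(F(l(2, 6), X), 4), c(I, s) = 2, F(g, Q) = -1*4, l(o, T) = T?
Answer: -2465/19 ≈ -129.74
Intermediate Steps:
F(g, Q) = -4
V(t) = t**2
R(Z, a) = Z/38 (R(Z, a) = Z*(1/38) = Z/38)
f(X) = -1/2 - X**2/2 (f(X) = -((X**2 + X*X) + 2)/4 = -((X**2 + X**2) + 2)/4 = -(2*X**2 + 2)/4 = -(2 + 2*X**2)/4 = -1/2 - X**2/2)
f(12)*R(68, V(-1)) = (-1/2 - 1/2*12**2)*((1/38)*68) = (-1/2 - 1/2*144)*(34/19) = (-1/2 - 72)*(34/19) = -145/2*34/19 = -2465/19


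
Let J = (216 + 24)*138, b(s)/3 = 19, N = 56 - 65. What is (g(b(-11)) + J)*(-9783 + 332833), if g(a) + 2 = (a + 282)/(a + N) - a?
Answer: 85461100725/8 ≈ 1.0683e+10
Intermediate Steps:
N = -9
b(s) = 57 (b(s) = 3*19 = 57)
g(a) = -2 - a + (282 + a)/(-9 + a) (g(a) = -2 + ((a + 282)/(a - 9) - a) = -2 + ((282 + a)/(-9 + a) - a) = -2 + (-a + (282 + a)/(-9 + a)) = -2 - a + (282 + a)/(-9 + a))
J = 33120 (J = 240*138 = 33120)
(g(b(-11)) + J)*(-9783 + 332833) = ((300 - 1*57² + 8*57)/(-9 + 57) + 33120)*(-9783 + 332833) = ((300 - 1*3249 + 456)/48 + 33120)*323050 = ((300 - 3249 + 456)/48 + 33120)*323050 = ((1/48)*(-2493) + 33120)*323050 = (-831/16 + 33120)*323050 = (529089/16)*323050 = 85461100725/8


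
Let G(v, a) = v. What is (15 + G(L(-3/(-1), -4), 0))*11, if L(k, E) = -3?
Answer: 132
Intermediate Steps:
(15 + G(L(-3/(-1), -4), 0))*11 = (15 - 3)*11 = 12*11 = 132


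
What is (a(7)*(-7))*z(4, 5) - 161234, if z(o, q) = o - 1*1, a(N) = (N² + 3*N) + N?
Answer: -162851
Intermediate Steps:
a(N) = N² + 4*N
z(o, q) = -1 + o (z(o, q) = o - 1 = -1 + o)
(a(7)*(-7))*z(4, 5) - 161234 = ((7*(4 + 7))*(-7))*(-1 + 4) - 161234 = ((7*11)*(-7))*3 - 161234 = (77*(-7))*3 - 161234 = -539*3 - 161234 = -1617 - 161234 = -162851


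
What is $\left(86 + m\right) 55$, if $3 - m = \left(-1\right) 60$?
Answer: $8195$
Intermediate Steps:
$m = 63$ ($m = 3 - \left(-1\right) 60 = 3 - -60 = 3 + 60 = 63$)
$\left(86 + m\right) 55 = \left(86 + 63\right) 55 = 149 \cdot 55 = 8195$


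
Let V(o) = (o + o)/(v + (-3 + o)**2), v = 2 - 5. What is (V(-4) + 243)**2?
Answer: 31192225/529 ≈ 58965.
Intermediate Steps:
v = -3
V(o) = 2*o/(-3 + (-3 + o)**2) (V(o) = (o + o)/(-3 + (-3 + o)**2) = (2*o)/(-3 + (-3 + o)**2) = 2*o/(-3 + (-3 + o)**2))
(V(-4) + 243)**2 = (2*(-4)/(-3 + (-3 - 4)**2) + 243)**2 = (2*(-4)/(-3 + (-7)**2) + 243)**2 = (2*(-4)/(-3 + 49) + 243)**2 = (2*(-4)/46 + 243)**2 = (2*(-4)*(1/46) + 243)**2 = (-4/23 + 243)**2 = (5585/23)**2 = 31192225/529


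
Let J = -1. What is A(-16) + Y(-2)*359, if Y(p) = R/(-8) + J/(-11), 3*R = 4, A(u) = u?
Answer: -2851/66 ≈ -43.197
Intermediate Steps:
R = 4/3 (R = (1/3)*4 = 4/3 ≈ 1.3333)
Y(p) = -5/66 (Y(p) = (4/3)/(-8) - 1/(-11) = (4/3)*(-1/8) - 1*(-1/11) = -1/6 + 1/11 = -5/66)
A(-16) + Y(-2)*359 = -16 - 5/66*359 = -16 - 1795/66 = -2851/66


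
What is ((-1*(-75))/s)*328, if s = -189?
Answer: -8200/63 ≈ -130.16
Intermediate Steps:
((-1*(-75))/s)*328 = (-1*(-75)/(-189))*328 = (75*(-1/189))*328 = -25/63*328 = -8200/63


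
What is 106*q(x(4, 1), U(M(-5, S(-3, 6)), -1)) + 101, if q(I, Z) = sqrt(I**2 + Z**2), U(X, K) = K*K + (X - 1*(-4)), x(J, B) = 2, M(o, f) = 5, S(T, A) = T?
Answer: 101 + 212*sqrt(26) ≈ 1182.0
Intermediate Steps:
U(X, K) = 4 + X + K**2 (U(X, K) = K**2 + (X + 4) = K**2 + (4 + X) = 4 + X + K**2)
106*q(x(4, 1), U(M(-5, S(-3, 6)), -1)) + 101 = 106*sqrt(2**2 + (4 + 5 + (-1)**2)**2) + 101 = 106*sqrt(4 + (4 + 5 + 1)**2) + 101 = 106*sqrt(4 + 10**2) + 101 = 106*sqrt(4 + 100) + 101 = 106*sqrt(104) + 101 = 106*(2*sqrt(26)) + 101 = 212*sqrt(26) + 101 = 101 + 212*sqrt(26)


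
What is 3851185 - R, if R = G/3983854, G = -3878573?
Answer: 15342562645563/3983854 ≈ 3.8512e+6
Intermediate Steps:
R = -3878573/3983854 ≈ -0.97357
3851185 - R = 3851185 - 1*(-3878573/3983854) = 3851185 + 3878573/3983854 = 15342562645563/3983854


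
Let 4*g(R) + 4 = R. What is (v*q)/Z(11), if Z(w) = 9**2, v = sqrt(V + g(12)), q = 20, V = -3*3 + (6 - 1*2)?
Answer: 20*I*sqrt(3)/81 ≈ 0.42767*I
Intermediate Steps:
V = -5 (V = -9 + (6 - 2) = -9 + 4 = -5)
g(R) = -1 + R/4
v = I*sqrt(3) (v = sqrt(-5 + (-1 + (1/4)*12)) = sqrt(-5 + (-1 + 3)) = sqrt(-5 + 2) = sqrt(-3) = I*sqrt(3) ≈ 1.732*I)
Z(w) = 81
(v*q)/Z(11) = ((I*sqrt(3))*20)/81 = (20*I*sqrt(3))*(1/81) = 20*I*sqrt(3)/81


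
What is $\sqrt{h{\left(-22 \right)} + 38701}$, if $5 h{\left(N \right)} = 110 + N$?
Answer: $\frac{\sqrt{967965}}{5} \approx 196.77$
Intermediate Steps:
$h{\left(N \right)} = 22 + \frac{N}{5}$ ($h{\left(N \right)} = \frac{110 + N}{5} = 22 + \frac{N}{5}$)
$\sqrt{h{\left(-22 \right)} + 38701} = \sqrt{\left(22 + \frac{1}{5} \left(-22\right)\right) + 38701} = \sqrt{\left(22 - \frac{22}{5}\right) + 38701} = \sqrt{\frac{88}{5} + 38701} = \sqrt{\frac{193593}{5}} = \frac{\sqrt{967965}}{5}$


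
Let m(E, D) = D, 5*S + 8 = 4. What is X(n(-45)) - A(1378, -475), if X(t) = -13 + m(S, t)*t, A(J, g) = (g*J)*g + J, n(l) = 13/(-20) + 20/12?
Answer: -1119285503879/3600 ≈ -3.1091e+8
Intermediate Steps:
S = -4/5 (S = -8/5 + (1/5)*4 = -8/5 + 4/5 = -4/5 ≈ -0.80000)
n(l) = 61/60 (n(l) = 13*(-1/20) + 20*(1/12) = -13/20 + 5/3 = 61/60)
A(J, g) = J + J*g**2 (A(J, g) = (J*g)*g + J = J*g**2 + J = J + J*g**2)
X(t) = -13 + t**2 (X(t) = -13 + t*t = -13 + t**2)
X(n(-45)) - A(1378, -475) = (-13 + (61/60)**2) - 1378*(1 + (-475)**2) = (-13 + 3721/3600) - 1378*(1 + 225625) = -43079/3600 - 1378*225626 = -43079/3600 - 1*310912628 = -43079/3600 - 310912628 = -1119285503879/3600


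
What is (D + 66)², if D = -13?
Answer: 2809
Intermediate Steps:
(D + 66)² = (-13 + 66)² = 53² = 2809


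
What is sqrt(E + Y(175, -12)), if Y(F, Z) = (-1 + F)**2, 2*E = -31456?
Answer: 2*sqrt(3637) ≈ 120.62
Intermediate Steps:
E = -15728 (E = (1/2)*(-31456) = -15728)
sqrt(E + Y(175, -12)) = sqrt(-15728 + (-1 + 175)**2) = sqrt(-15728 + 174**2) = sqrt(-15728 + 30276) = sqrt(14548) = 2*sqrt(3637)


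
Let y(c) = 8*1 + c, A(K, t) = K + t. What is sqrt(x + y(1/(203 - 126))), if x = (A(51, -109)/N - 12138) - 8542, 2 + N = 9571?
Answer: I*sqrt(229034460044621)/105259 ≈ 143.78*I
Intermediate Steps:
N = 9569 (N = -2 + 9571 = 9569)
y(c) = 8 + c
x = -197886978/9569 (x = ((51 - 109)/9569 - 12138) - 8542 = (-58*1/9569 - 12138) - 8542 = (-58/9569 - 12138) - 8542 = -116148580/9569 - 8542 = -197886978/9569 ≈ -20680.)
sqrt(x + y(1/(203 - 126))) = sqrt(-197886978/9569 + (8 + 1/(203 - 126))) = sqrt(-197886978/9569 + (8 + 1/77)) = sqrt(-197886978/9569 + 617/77) = sqrt(-2175913319/105259) = I*sqrt(229034460044621)/105259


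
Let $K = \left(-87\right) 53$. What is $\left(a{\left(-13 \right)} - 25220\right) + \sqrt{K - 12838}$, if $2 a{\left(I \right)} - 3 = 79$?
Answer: $-25179 + i \sqrt{17449} \approx -25179.0 + 132.09 i$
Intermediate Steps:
$a{\left(I \right)} = 41$ ($a{\left(I \right)} = \frac{3}{2} + \frac{1}{2} \cdot 79 = \frac{3}{2} + \frac{79}{2} = 41$)
$K = -4611$
$\left(a{\left(-13 \right)} - 25220\right) + \sqrt{K - 12838} = \left(41 - 25220\right) + \sqrt{-4611 - 12838} = -25179 + \sqrt{-17449} = -25179 + i \sqrt{17449}$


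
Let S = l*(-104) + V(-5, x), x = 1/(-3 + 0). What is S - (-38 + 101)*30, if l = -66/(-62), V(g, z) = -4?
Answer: -62146/31 ≈ -2004.7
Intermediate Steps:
x = -⅓ (x = 1/(-3) = -⅓ ≈ -0.33333)
l = 33/31 (l = -66*(-1/62) = 33/31 ≈ 1.0645)
S = -3556/31 (S = (33/31)*(-104) - 4 = -3432/31 - 4 = -3556/31 ≈ -114.71)
S - (-38 + 101)*30 = -3556/31 - (-38 + 101)*30 = -3556/31 - 63*30 = -3556/31 - 1*1890 = -3556/31 - 1890 = -62146/31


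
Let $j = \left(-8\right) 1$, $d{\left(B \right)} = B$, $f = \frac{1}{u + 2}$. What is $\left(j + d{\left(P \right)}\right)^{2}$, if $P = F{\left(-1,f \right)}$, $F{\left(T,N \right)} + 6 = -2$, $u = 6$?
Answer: $256$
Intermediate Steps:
$f = \frac{1}{8}$ ($f = \frac{1}{6 + 2} = \frac{1}{8} \approx 0.125$)
$F{\left(T,N \right)} = -8$ ($F{\left(T,N \right)} = -6 - 2 = -8$)
$P = -8$
$j = -8$
$\left(j + d{\left(P \right)}\right)^{2} = \left(-8 - 8\right)^{2} = \left(-16\right)^{2} = 256$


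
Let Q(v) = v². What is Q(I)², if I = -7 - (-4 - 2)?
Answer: 1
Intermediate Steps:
I = -1 (I = -7 - 1*(-6) = -7 + 6 = -1)
Q(I)² = ((-1)²)² = 1² = 1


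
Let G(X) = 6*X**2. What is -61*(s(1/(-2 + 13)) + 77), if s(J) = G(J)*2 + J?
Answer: -569740/121 ≈ -4708.6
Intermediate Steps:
s(J) = J + 12*J**2 (s(J) = (6*J**2)*2 + J = 12*J**2 + J = J + 12*J**2)
-61*(s(1/(-2 + 13)) + 77) = -61*((1 + 12/(-2 + 13))/(-2 + 13) + 77) = -61*((1 + 12/11)/11 + 77) = -61*((1/11)*(23/11) + 77) = -61*(23/121 + 77) = -61*9340/121 = -569740/121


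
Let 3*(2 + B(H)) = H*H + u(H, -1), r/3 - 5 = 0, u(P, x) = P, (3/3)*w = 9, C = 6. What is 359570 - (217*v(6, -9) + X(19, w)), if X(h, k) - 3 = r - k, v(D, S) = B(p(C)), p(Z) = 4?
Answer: 1075645/3 ≈ 3.5855e+5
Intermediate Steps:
w = 9
r = 15 (r = 15 + 3*0 = 15 + 0 = 15)
B(H) = -2 + H/3 + H²/3 (B(H) = -2 + (H*H + H)/3 = -2 + (H² + H)/3 = -2 + (H + H²)/3 = -2 + (H/3 + H²/3) = -2 + H/3 + H²/3)
v(D, S) = 14/3 (v(D, S) = -2 + (⅓)*4 + (⅓)*4² = -2 + 4/3 + (⅓)*16 = -2 + 4/3 + 16/3 = 14/3)
X(h, k) = 18 - k (X(h, k) = 3 + (15 - k) = 18 - k)
359570 - (217*v(6, -9) + X(19, w)) = 359570 - (217*(14/3) + (18 - 1*9)) = 359570 - (3038/3 + (18 - 9)) = 359570 - (3038/3 + 9) = 359570 - 1*3065/3 = 359570 - 3065/3 = 1075645/3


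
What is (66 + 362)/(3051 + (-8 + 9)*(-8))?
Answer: 428/3043 ≈ 0.14065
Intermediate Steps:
(66 + 362)/(3051 + (-8 + 9)*(-8)) = 428/(3051 + 1*(-8)) = 428/(3051 - 8) = 428/3043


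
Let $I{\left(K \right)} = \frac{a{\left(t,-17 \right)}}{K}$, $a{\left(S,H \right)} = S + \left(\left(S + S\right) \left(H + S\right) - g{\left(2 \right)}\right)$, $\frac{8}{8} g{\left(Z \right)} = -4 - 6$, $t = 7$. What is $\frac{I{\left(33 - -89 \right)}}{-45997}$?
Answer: $\frac{123}{5611634} \approx 2.1919 \cdot 10^{-5}$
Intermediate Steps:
$g{\left(Z \right)} = -10$ ($g{\left(Z \right)} = -4 - 6 = -10$)
$a{\left(S,H \right)} = 10 + S + 2 S \left(H + S\right)$ ($a{\left(S,H \right)} = S + \left(\left(S + S\right) \left(H + S\right) - -10\right) = S + \left(2 S \left(H + S\right) + 10\right) = S + \left(10 + 2 S \left(H + S\right)\right) = 10 + S + 2 S \left(H + S\right)$)
$I{\left(K \right)} = - \frac{123}{K}$ ($I{\left(K \right)} = \frac{10 + 7 + 2 \cdot 7^{2} + 2 \left(-17\right) 7}{K} = \frac{10 + 7 + 2 \cdot 49 - 238}{K} = \frac{10 + 7 + 98 - 238}{K} = - \frac{123}{K}$)
$\frac{I{\left(33 - -89 \right)}}{-45997} = \frac{\left(-123\right) \frac{1}{33 - -89}}{-45997} = - \frac{123}{33 + 89} \left(- \frac{1}{45997}\right) = - \frac{123}{122} \left(- \frac{1}{45997}\right) = \left(-123\right) \frac{1}{122} \left(- \frac{1}{45997}\right) = \left(- \frac{123}{122}\right) \left(- \frac{1}{45997}\right) = \frac{123}{5611634}$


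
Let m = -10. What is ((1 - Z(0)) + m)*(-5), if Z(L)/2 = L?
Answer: 45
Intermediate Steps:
Z(L) = 2*L
((1 - Z(0)) + m)*(-5) = ((1 - 2*0) - 10)*(-5) = ((1 - 1*0) - 10)*(-5) = ((1 + 0) - 10)*(-5) = (1 - 10)*(-5) = -9*(-5) = 45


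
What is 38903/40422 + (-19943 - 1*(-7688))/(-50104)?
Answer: 1222283761/1012651944 ≈ 1.2070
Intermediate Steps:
38903/40422 + (-19943 - 1*(-7688))/(-50104) = 38903*(1/40422) + (-19943 + 7688)*(-1/50104) = 38903/40422 - 12255*(-1/50104) = 38903/40422 + 12255/50104 = 1222283761/1012651944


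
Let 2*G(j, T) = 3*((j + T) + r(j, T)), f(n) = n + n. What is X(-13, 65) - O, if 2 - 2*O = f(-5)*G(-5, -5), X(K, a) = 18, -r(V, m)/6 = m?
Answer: -133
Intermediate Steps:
f(n) = 2*n
r(V, m) = -6*m
G(j, T) = -15*T/2 + 3*j/2 (G(j, T) = (3*((j + T) - 6*T))/2 = (3*((T + j) - 6*T))/2 = (3*(j - 5*T))/2 = (-15*T + 3*j)/2 = -15*T/2 + 3*j/2)
O = 151 (O = 1 - 2*(-5)*(-15/2*(-5) + (3/2)*(-5))/2 = 1 - (-5)*(75/2 - 15/2) = 1 - (-5)*30 = 1 - ½*(-300) = 1 + 150 = 151)
X(-13, 65) - O = 18 - 1*151 = 18 - 151 = -133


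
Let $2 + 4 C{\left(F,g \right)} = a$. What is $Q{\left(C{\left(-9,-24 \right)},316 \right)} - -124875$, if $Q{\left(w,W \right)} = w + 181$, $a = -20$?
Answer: $\frac{250101}{2} \approx 1.2505 \cdot 10^{5}$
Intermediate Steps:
$C{\left(F,g \right)} = - \frac{11}{2}$ ($C{\left(F,g \right)} = - \frac{1}{2} + \frac{1}{4} \left(-20\right) = - \frac{1}{2} - 5 = - \frac{11}{2}$)
$Q{\left(w,W \right)} = 181 + w$
$Q{\left(C{\left(-9,-24 \right)},316 \right)} - -124875 = \left(181 - \frac{11}{2}\right) - -124875 = \frac{351}{2} + 124875 = \frac{250101}{2}$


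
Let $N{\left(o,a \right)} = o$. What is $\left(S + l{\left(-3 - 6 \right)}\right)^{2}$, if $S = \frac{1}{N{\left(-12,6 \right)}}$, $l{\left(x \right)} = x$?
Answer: $\frac{11881}{144} \approx 82.507$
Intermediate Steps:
$S = - \frac{1}{12}$ ($S = \frac{1}{-12} = - \frac{1}{12} \approx -0.083333$)
$\left(S + l{\left(-3 - 6 \right)}\right)^{2} = \left(- \frac{1}{12} - 9\right)^{2} = \left(- \frac{109}{12}\right)^{2} = \frac{11881}{144}$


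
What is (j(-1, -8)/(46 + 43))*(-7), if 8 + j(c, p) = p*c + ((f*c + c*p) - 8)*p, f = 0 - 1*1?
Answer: 56/89 ≈ 0.62921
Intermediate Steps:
f = -1 (f = 0 - 1 = -1)
j(c, p) = -8 + c*p + p*(-8 - c + c*p) (j(c, p) = -8 + (p*c + ((-c + c*p) - 8)*p) = -8 + (c*p + (-8 - c + c*p)*p) = -8 + (c*p + p*(-8 - c + c*p)) = -8 + c*p + p*(-8 - c + c*p))
(j(-1, -8)/(46 + 43))*(-7) = ((-8 - 8*(-8) - 1*(-8)**2)/(46 + 43))*(-7) = ((-8 + 64 - 1*64)/89)*(-7) = ((-8 + 64 - 64)/89)*(-7) = ((1/89)*(-8))*(-7) = -8/89*(-7) = 56/89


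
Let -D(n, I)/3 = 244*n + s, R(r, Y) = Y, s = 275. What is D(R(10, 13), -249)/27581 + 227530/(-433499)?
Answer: -10758318089/11956335919 ≈ -0.89980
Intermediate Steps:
D(n, I) = -825 - 732*n (D(n, I) = -3*(244*n + 275) = -3*(275 + 244*n) = -825 - 732*n)
D(R(10, 13), -249)/27581 + 227530/(-433499) = (-825 - 732*13)/27581 + 227530/(-433499) = (-825 - 9516)*(1/27581) + 227530*(-1/433499) = -10341*1/27581 - 227530/433499 = -10341/27581 - 227530/433499 = -10758318089/11956335919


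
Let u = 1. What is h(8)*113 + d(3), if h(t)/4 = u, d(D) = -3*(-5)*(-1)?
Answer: 437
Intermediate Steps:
d(D) = -15 (d(D) = 15*(-1) = -15)
h(t) = 4 (h(t) = 4*1 = 4)
h(8)*113 + d(3) = 4*113 - 15 = 452 - 15 = 437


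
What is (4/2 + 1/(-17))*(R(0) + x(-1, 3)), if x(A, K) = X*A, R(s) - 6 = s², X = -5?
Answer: 363/17 ≈ 21.353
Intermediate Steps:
R(s) = 6 + s²
x(A, K) = -5*A
(4/2 + 1/(-17))*(R(0) + x(-1, 3)) = (4/2 + 1/(-17))*((6 + 0²) - 5*(-1)) = (4*(½) + 1*(-1/17))*((6 + 0) + 5) = (2 - 1/17)*(6 + 5) = (33/17)*11 = 363/17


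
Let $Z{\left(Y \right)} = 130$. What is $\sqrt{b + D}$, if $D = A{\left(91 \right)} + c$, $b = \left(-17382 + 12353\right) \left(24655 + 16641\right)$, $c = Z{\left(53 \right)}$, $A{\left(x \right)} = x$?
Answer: $i \sqrt{207677363} \approx 14411.0 i$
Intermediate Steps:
$c = 130$
$b = -207677584$ ($b = \left(-5029\right) 41296 = -207677584$)
$D = 221$ ($D = 91 + 130 = 221$)
$\sqrt{b + D} = \sqrt{-207677584 + 221} = \sqrt{-207677363} = i \sqrt{207677363}$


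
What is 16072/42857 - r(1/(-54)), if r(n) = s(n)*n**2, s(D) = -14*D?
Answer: 1265080705/3374217324 ≈ 0.37493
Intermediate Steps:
r(n) = -14*n**3 (r(n) = (-14*n)*n**2 = -14*n**3)
16072/42857 - r(1/(-54)) = 16072/42857 - (-14)*(1/(-54))**3 = 16072*(1/42857) - (-14)*(-1/54)**3 = 16072/42857 - (-14)*(-1)/157464 = 16072/42857 - 1*7/78732 = 16072/42857 - 7/78732 = 1265080705/3374217324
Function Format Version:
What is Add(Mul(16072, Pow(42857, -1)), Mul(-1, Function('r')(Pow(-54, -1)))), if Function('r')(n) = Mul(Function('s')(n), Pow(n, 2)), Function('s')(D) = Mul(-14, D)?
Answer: Rational(1265080705, 3374217324) ≈ 0.37493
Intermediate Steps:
Function('r')(n) = Mul(-14, Pow(n, 3)) (Function('r')(n) = Mul(Mul(-14, n), Pow(n, 2)) = Mul(-14, Pow(n, 3)))
Add(Mul(16072, Pow(42857, -1)), Mul(-1, Function('r')(Pow(-54, -1)))) = Add(Mul(16072, Pow(42857, -1)), Mul(-1, Mul(-14, Pow(Pow(-54, -1), 3)))) = Add(Mul(16072, Rational(1, 42857)), Mul(-1, Mul(-14, Pow(Rational(-1, 54), 3)))) = Add(Rational(16072, 42857), Mul(-1, Mul(-14, Rational(-1, 157464)))) = Add(Rational(16072, 42857), Mul(-1, Rational(7, 78732))) = Add(Rational(16072, 42857), Rational(-7, 78732)) = Rational(1265080705, 3374217324)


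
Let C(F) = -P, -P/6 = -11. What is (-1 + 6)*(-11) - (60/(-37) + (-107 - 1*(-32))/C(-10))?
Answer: -44375/814 ≈ -54.515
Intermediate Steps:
P = 66 (P = -6*(-11) = 66)
C(F) = -66 (C(F) = -1*66 = -66)
(-1 + 6)*(-11) - (60/(-37) + (-107 - 1*(-32))/C(-10)) = (-1 + 6)*(-11) - (60/(-37) + (-107 - 1*(-32))/(-66)) = 5*(-11) - (60*(-1/37) + (-107 + 32)*(-1/66)) = -55 - (-60/37 - 75*(-1/66)) = -55 - (-60/37 + 25/22) = -55 - 1*(-395/814) = -55 + 395/814 = -44375/814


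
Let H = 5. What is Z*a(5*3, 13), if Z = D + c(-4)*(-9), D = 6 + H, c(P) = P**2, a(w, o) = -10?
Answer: 1330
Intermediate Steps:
D = 11 (D = 6 + 5 = 11)
Z = -133 (Z = 11 + (-4)**2*(-9) = 11 + 16*(-9) = 11 - 144 = -133)
Z*a(5*3, 13) = -133*(-10) = 1330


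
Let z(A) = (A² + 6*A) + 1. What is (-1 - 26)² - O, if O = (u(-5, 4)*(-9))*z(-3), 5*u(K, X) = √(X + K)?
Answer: 729 - 72*I/5 ≈ 729.0 - 14.4*I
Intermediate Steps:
u(K, X) = √(K + X)/5 (u(K, X) = √(X + K)/5 = √(K + X)/5)
z(A) = 1 + A² + 6*A
O = 72*I/5 (O = ((√(-5 + 4)/5)*(-9))*(1 + (-3)² + 6*(-3)) = ((√(-1)/5)*(-9))*(1 + 9 - 18) = ((I/5)*(-9))*(-8) = -9*I/5*(-8) = 72*I/5 ≈ 14.4*I)
(-1 - 26)² - O = (-1 - 26)² - 72*I/5 = (-27)² - 72*I/5 = 729 - 72*I/5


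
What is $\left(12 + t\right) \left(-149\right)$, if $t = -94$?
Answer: $12218$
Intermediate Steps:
$\left(12 + t\right) \left(-149\right) = \left(12 - 94\right) \left(-149\right) = \left(-82\right) \left(-149\right) = 12218$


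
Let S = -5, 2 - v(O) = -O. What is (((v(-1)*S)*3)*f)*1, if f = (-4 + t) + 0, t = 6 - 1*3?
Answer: 15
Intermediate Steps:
v(O) = 2 + O (v(O) = 2 - (-1)*O = 2 + O)
t = 3 (t = 6 - 3 = 3)
f = -1 (f = (-4 + 3) + 0 = -1 + 0 = -1)
(((v(-1)*S)*3)*f)*1 = ((((2 - 1)*(-5))*3)*(-1))*1 = (((1*(-5))*3)*(-1))*1 = (-5*3*(-1))*1 = -15*(-1)*1 = 15*1 = 15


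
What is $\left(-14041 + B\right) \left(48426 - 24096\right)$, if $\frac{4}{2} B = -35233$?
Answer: $-770226975$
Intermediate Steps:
$B = - \frac{35233}{2}$ ($B = \frac{1}{2} \left(-35233\right) = - \frac{35233}{2} \approx -17617.0$)
$\left(-14041 + B\right) \left(48426 - 24096\right) = \left(-14041 - \frac{35233}{2}\right) \left(48426 - 24096\right) = \left(- \frac{63315}{2}\right) 24330 = -770226975$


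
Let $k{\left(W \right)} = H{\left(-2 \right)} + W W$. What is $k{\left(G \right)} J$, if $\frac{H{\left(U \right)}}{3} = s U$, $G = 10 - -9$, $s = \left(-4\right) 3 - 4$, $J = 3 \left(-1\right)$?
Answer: $-1371$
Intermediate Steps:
$J = -3$
$s = -16$ ($s = -12 - 4 = -16$)
$G = 19$ ($G = 10 + 9 = 19$)
$H{\left(U \right)} = - 48 U$ ($H{\left(U \right)} = 3 \left(- 16 U\right) = - 48 U$)
$k{\left(W \right)} = 96 + W^{2}$ ($k{\left(W \right)} = \left(-48\right) \left(-2\right) + W W = 96 + W^{2}$)
$k{\left(G \right)} J = \left(96 + 19^{2}\right) \left(-3\right) = \left(96 + 361\right) \left(-3\right) = 457 \left(-3\right) = -1371$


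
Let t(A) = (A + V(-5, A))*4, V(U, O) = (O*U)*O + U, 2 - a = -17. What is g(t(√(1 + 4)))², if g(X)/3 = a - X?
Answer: 174609 - 10008*√5 ≈ 1.5223e+5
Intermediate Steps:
a = 19 (a = 2 - 1*(-17) = 2 + 17 = 19)
V(U, O) = U + U*O² (V(U, O) = U*O² + U = U + U*O²)
t(A) = -20 - 20*A² + 4*A (t(A) = (A - 5*(1 + A²))*4 = (A + (-5 - 5*A²))*4 = (-5 + A - 5*A²)*4 = -20 - 20*A² + 4*A)
g(X) = 57 - 3*X (g(X) = 3*(19 - X) = 57 - 3*X)
g(t(√(1 + 4)))² = (57 - 3*(-20 - 20*(√(1 + 4))² + 4*√(1 + 4)))² = (57 - 3*(-20 - 20*(√5)² + 4*√5))² = (57 - 3*(-20 - 20*5 + 4*√5))² = (57 - 3*(-20 - 100 + 4*√5))² = (57 - 3*(-120 + 4*√5))² = (57 + (360 - 12*√5))² = (417 - 12*√5)²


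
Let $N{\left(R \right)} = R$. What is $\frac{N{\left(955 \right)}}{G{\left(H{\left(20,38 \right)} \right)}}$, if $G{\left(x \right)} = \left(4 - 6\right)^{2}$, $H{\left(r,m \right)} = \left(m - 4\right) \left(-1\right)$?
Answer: $\frac{955}{4} \approx 238.75$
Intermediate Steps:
$H{\left(r,m \right)} = 4 - m$ ($H{\left(r,m \right)} = \left(-4 + m\right) \left(-1\right) = 4 - m$)
$G{\left(x \right)} = 4$ ($G{\left(x \right)} = \left(-2\right)^{2} = 4$)
$\frac{N{\left(955 \right)}}{G{\left(H{\left(20,38 \right)} \right)}} = \frac{955}{4}$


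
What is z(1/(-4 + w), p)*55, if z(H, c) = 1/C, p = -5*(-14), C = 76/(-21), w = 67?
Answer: -1155/76 ≈ -15.197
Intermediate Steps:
C = -76/21 (C = 76*(-1/21) = -76/21 ≈ -3.6190)
p = 70
z(H, c) = -21/76 (z(H, c) = 1/(-76/21) = -21/76)
z(1/(-4 + w), p)*55 = -21/76*55 = -1155/76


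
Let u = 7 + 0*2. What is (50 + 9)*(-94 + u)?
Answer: -5133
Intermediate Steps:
u = 7 (u = 7 + 0 = 7)
(50 + 9)*(-94 + u) = (50 + 9)*(-94 + 7) = 59*(-87) = -5133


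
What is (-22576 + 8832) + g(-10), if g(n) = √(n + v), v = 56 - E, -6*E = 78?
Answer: -13744 + √59 ≈ -13736.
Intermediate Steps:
E = -13 (E = -⅙*78 = -13)
v = 69 (v = 56 - 1*(-13) = 56 + 13 = 69)
g(n) = √(69 + n) (g(n) = √(n + 69) = √(69 + n))
(-22576 + 8832) + g(-10) = (-22576 + 8832) + √(69 - 10) = -13744 + √59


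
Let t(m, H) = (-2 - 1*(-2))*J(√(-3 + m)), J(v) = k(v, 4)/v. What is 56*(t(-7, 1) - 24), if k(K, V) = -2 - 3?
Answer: -1344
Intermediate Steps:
k(K, V) = -5
J(v) = -5/v
t(m, H) = 0 (t(m, H) = (-2 - 1*(-2))*(-5/√(-3 + m)) = (-2 + 2)*(-5/√(-3 + m)) = 0*(-5/√(-3 + m)) = 0)
56*(t(-7, 1) - 24) = 56*(0 - 24) = 56*(-24) = -1344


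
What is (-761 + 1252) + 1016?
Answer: 1507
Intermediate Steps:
(-761 + 1252) + 1016 = 491 + 1016 = 1507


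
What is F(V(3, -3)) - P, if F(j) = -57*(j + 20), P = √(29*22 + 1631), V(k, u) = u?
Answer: -969 - √2269 ≈ -1016.6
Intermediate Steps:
P = √2269 (P = √(638 + 1631) = √2269 ≈ 47.634)
F(j) = -1140 - 57*j (F(j) = -57*(20 + j) = -1140 - 57*j)
F(V(3, -3)) - P = (-1140 - 57*(-3)) - √2269 = (-1140 + 171) - √2269 = -969 - √2269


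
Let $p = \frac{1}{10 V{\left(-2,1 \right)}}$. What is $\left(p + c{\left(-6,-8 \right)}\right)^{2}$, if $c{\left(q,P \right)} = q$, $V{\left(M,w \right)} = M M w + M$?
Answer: $\frac{14161}{400} \approx 35.402$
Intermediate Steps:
$V{\left(M,w \right)} = M + w M^{2}$ ($V{\left(M,w \right)} = M^{2} w + M = w M^{2} + M = M + w M^{2}$)
$p = \frac{1}{20}$ ($p = \frac{1}{10 \left(- 2 \left(1 - 2\right)\right)} = \frac{1}{10 \left(\left(-2\right) \left(-1\right)\right)} = \frac{1}{10 \cdot 2} = \frac{1}{20} \approx 0.05$)
$\left(p + c{\left(-6,-8 \right)}\right)^{2} = \left(\frac{1}{20} - 6\right)^{2} = \left(- \frac{119}{20}\right)^{2} = \frac{14161}{400}$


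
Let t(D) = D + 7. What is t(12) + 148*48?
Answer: 7123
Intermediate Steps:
t(D) = 7 + D
t(12) + 148*48 = (7 + 12) + 148*48 = 19 + 7104 = 7123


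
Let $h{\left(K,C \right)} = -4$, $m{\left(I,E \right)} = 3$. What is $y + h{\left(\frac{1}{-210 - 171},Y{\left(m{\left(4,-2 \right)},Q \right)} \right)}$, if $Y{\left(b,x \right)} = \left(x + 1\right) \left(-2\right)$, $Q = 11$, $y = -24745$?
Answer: $-24749$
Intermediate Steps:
$Y{\left(b,x \right)} = -2 - 2 x$ ($Y{\left(b,x \right)} = \left(1 + x\right) \left(-2\right) = -2 - 2 x$)
$y + h{\left(\frac{1}{-210 - 171},Y{\left(m{\left(4,-2 \right)},Q \right)} \right)} = -24745 - 4 = -24749$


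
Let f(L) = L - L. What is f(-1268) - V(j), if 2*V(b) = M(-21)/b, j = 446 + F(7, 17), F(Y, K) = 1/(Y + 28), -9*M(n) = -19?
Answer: -665/280998 ≈ -0.0023666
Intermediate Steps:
M(n) = 19/9 (M(n) = -⅑*(-19) = 19/9)
F(Y, K) = 1/(28 + Y)
j = 15611/35 (j = 446 + 1/(28 + 7) = 446 + 1/35 = 15611/35 ≈ 446.03)
f(L) = 0
V(b) = 19/(18*b) (V(b) = (19/(9*b))/2 = 19/(18*b))
f(-1268) - V(j) = 0 - 19/(18*15611/35) = 0 - 19*35/(18*15611) = 0 - 1*665/280998 = 0 - 665/280998 = -665/280998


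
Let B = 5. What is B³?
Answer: 125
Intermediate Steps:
B³ = 5³ = 125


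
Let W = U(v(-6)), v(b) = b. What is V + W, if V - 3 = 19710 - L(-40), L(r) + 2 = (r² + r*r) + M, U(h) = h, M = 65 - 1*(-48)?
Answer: 16396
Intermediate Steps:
M = 113 (M = 65 + 48 = 113)
W = -6
L(r) = 111 + 2*r² (L(r) = -2 + ((r² + r*r) + 113) = -2 + ((r² + r²) + 113) = -2 + (2*r² + 113) = -2 + (113 + 2*r²) = 111 + 2*r²)
V = 16402 (V = 3 + (19710 - (111 + 2*(-40)²)) = 3 + (19710 - (111 + 2*1600)) = 3 + (19710 - (111 + 3200)) = 3 + (19710 - 1*3311) = 3 + (19710 - 3311) = 3 + 16399 = 16402)
V + W = 16402 - 6 = 16396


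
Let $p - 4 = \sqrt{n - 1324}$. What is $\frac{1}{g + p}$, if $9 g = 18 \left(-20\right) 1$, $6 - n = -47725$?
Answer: $\frac{12}{15037} + \frac{\sqrt{46407}}{45111} \approx 0.0055734$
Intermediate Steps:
$n = 47731$ ($n = 6 - -47725 = 6 + 47725 = 47731$)
$g = -40$ ($g = \frac{18 \left(-20\right) 1}{9} = \frac{\left(-360\right) 1}{9} = \frac{1}{9} \left(-360\right) = -40$)
$p = 4 + \sqrt{46407}$ ($p = 4 + \sqrt{47731 - 1324} = 4 + \sqrt{46407} \approx 219.42$)
$\frac{1}{g + p} = \frac{1}{-40 + \left(4 + \sqrt{46407}\right)} = \frac{1}{-36 + \sqrt{46407}}$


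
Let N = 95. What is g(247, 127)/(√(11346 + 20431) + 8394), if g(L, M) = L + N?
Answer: 2870748/70427459 - 342*√31777/70427459 ≈ 0.039896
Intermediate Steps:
g(L, M) = 95 + L (g(L, M) = L + 95 = 95 + L)
g(247, 127)/(√(11346 + 20431) + 8394) = (95 + 247)/(√(11346 + 20431) + 8394) = 342/(√31777 + 8394) = 342/(8394 + √31777)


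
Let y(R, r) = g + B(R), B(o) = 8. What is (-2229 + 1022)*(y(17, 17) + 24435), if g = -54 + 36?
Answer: -29480975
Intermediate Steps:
g = -18
y(R, r) = -10 (y(R, r) = -18 + 8 = -10)
(-2229 + 1022)*(y(17, 17) + 24435) = (-2229 + 1022)*(-10 + 24435) = -1207*24425 = -29480975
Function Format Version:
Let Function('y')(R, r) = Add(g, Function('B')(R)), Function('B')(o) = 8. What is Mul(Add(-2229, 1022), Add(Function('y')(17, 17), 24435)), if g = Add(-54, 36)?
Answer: -29480975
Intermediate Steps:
g = -18
Function('y')(R, r) = -10 (Function('y')(R, r) = Add(-18, 8) = -10)
Mul(Add(-2229, 1022), Add(Function('y')(17, 17), 24435)) = Mul(Add(-2229, 1022), Add(-10, 24435)) = Mul(-1207, 24425) = -29480975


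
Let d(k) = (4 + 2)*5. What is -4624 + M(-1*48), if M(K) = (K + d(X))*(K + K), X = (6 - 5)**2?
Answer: -2896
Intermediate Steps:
X = 1 (X = 1**2 = 1)
d(k) = 30 (d(k) = 6*5 = 30)
M(K) = 2*K*(30 + K) (M(K) = (K + 30)*(K + K) = (30 + K)*(2*K) = 2*K*(30 + K))
-4624 + M(-1*48) = -4624 + 2*(-1*48)*(30 - 1*48) = -4624 + 2*(-48)*(30 - 48) = -4624 + 2*(-48)*(-18) = -4624 + 1728 = -2896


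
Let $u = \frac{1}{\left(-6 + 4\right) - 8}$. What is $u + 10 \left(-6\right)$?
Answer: $- \frac{601}{10} \approx -60.1$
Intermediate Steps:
$u = - \frac{1}{10}$ ($u = \frac{1}{-2 - 8} = \frac{1}{-10} = - \frac{1}{10} \approx -0.1$)
$u + 10 \left(-6\right) = - \frac{1}{10} + 10 \left(-6\right) = - \frac{1}{10} - 60 = - \frac{601}{10}$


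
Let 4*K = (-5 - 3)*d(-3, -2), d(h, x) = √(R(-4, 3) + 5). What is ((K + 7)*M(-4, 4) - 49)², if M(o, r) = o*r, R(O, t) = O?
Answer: 16641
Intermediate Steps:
d(h, x) = 1 (d(h, x) = √(-4 + 5) = √1 = 1)
K = -2 (K = ((-5 - 3)*1)/4 = (-8*1)/4 = (¼)*(-8) = -2)
((K + 7)*M(-4, 4) - 49)² = ((-2 + 7)*(-4*4) - 49)² = (5*(-16) - 49)² = (-80 - 49)² = (-129)² = 16641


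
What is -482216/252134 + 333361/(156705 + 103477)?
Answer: -20706140469/32800364194 ≈ -0.63128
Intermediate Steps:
-482216/252134 + 333361/(156705 + 103477) = -482216*1/252134 + 333361/260182 = -241108/126067 + 333361*(1/260182) = -241108/126067 + 333361/260182 = -20706140469/32800364194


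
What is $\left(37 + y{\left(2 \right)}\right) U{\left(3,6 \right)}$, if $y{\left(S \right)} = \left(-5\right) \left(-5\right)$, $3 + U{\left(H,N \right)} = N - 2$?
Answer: $62$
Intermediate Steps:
$U{\left(H,N \right)} = -5 + N$ ($U{\left(H,N \right)} = -3 + \left(N - 2\right) = -3 + \left(-2 + N\right) = -5 + N$)
$y{\left(S \right)} = 25$
$\left(37 + y{\left(2 \right)}\right) U{\left(3,6 \right)} = \left(37 + 25\right) \left(-5 + 6\right) = 62 \cdot 1 = 62$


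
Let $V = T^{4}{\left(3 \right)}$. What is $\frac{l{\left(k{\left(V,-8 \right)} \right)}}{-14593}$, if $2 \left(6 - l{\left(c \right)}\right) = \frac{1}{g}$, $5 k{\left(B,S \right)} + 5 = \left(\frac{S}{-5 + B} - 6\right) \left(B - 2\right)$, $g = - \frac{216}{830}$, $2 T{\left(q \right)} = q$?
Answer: $- \frac{1711}{3152088} \approx -0.00054281$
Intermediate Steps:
$T{\left(q \right)} = \frac{q}{2}$
$V = \frac{81}{16}$ ($V = \left(\frac{1}{2} \cdot 3\right)^{4} = \left(\frac{3}{2}\right)^{4} = \frac{81}{16} \approx 5.0625$)
$g = - \frac{108}{415}$ ($g = \left(-216\right) \frac{1}{830} = - \frac{108}{415} \approx -0.26024$)
$k{\left(B,S \right)} = -1 + \frac{\left(-6 + \frac{S}{-5 + B}\right) \left(-2 + B\right)}{5}$ ($k{\left(B,S \right)} = -1 + \frac{\left(\frac{S}{-5 + B} - 6\right) \left(B - 2\right)}{5} = -1 + \frac{\left(-6 + \frac{S}{-5 + B}\right) \left(-2 + B\right)}{5}$)
$l{\left(c \right)} = \frac{1711}{216}$ ($l{\left(c \right)} = 6 - \frac{1}{2 \left(- \frac{108}{415}\right)} = 6 - - \frac{415}{216} = 6 + \frac{415}{216} = \frac{1711}{216}$)
$\frac{l{\left(k{\left(V,-8 \right)} \right)}}{-14593} = \frac{1711}{216 \left(-14593\right)} = \frac{1711}{216} \left(- \frac{1}{14593}\right) = - \frac{1711}{3152088}$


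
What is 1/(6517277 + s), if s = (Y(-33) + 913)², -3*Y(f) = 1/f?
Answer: 9801/72045822421 ≈ 1.3604e-7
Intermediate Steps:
Y(f) = -1/(3*f)
s = 8169990544/9801 (s = (-⅓/(-33) + 913)² = (-⅓*(-1/33) + 913)² = (1/99 + 913)² = (90388/99)² = 8169990544/9801 ≈ 8.3359e+5)
1/(6517277 + s) = 1/(6517277 + 8169990544/9801) = 1/(72045822421/9801) = 9801/72045822421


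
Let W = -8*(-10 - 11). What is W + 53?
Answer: 221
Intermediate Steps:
W = 168 (W = -8*(-21) = 168)
W + 53 = 168 + 53 = 221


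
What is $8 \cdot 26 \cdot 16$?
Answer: $3328$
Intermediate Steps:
$8 \cdot 26 \cdot 16 = 208 \cdot 16 = 3328$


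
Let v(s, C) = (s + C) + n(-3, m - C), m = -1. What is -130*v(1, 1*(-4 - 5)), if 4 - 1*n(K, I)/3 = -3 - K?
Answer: -520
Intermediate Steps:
n(K, I) = 21 + 3*K (n(K, I) = 12 - 3*(-3 - K) = 12 + (9 + 3*K) = 21 + 3*K)
v(s, C) = 12 + C + s (v(s, C) = (s + C) + (21 + 3*(-3)) = (C + s) + (21 - 9) = (C + s) + 12 = 12 + C + s)
-130*v(1, 1*(-4 - 5)) = -130*(12 + 1*(-4 - 5) + 1) = -130*(12 + 1*(-9) + 1) = -130*(12 - 9 + 1) = -130*4 = -520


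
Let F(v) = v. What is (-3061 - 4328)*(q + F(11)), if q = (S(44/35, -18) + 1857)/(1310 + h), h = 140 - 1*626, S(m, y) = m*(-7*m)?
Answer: -14107366971/144200 ≈ -97832.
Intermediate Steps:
S(m, y) = -7*m²
h = -486 (h = 140 - 626 = -486)
q = 323039/144200 (q = (-7*(44/35)² + 1857)/(1310 - 486) = (-7*(44*(1/35))² + 1857)/824 = (-7*(44/35)² + 1857)*(1/824) = (-7*1936/1225 + 1857)*(1/824) = (-1936/175 + 1857)*(1/824) = (323039/175)*(1/824) = 323039/144200 ≈ 2.2402)
(-3061 - 4328)*(q + F(11)) = (-3061 - 4328)*(323039/144200 + 11) = -7389*1909239/144200 = -14107366971/144200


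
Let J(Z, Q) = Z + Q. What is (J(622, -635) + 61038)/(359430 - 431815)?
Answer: -12205/14477 ≈ -0.84306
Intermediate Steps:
J(Z, Q) = Q + Z
(J(622, -635) + 61038)/(359430 - 431815) = ((-635 + 622) + 61038)/(359430 - 431815) = (-13 + 61038)/(-72385) = 61025*(-1/72385) = -12205/14477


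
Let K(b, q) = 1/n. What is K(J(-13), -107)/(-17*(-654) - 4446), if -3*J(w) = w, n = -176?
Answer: -1/1174272 ≈ -8.5159e-7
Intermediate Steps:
J(w) = -w/3
K(b, q) = -1/176 (K(b, q) = 1/(-176) = -1/176)
K(J(-13), -107)/(-17*(-654) - 4446) = -1/(176*(-17*(-654) - 4446)) = -1/(176*(11118 - 4446)) = -1/176/6672 = -1/176*1/6672 = -1/1174272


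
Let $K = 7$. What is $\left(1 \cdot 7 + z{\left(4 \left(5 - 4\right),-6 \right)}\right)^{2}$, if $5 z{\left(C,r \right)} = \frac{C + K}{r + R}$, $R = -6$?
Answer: $\frac{167281}{3600} \approx 46.467$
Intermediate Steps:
$z{\left(C,r \right)} = \frac{7 + C}{5 \left(-6 + r\right)}$ ($z{\left(C,r \right)} = \frac{\left(C + 7\right) \frac{1}{r - 6}}{5} = \frac{\left(7 + C\right) \frac{1}{-6 + r}}{5} = \frac{\frac{1}{-6 + r} \left(7 + C\right)}{5} = \frac{7 + C}{5 \left(-6 + r\right)}$)
$\left(1 \cdot 7 + z{\left(4 \left(5 - 4\right),-6 \right)}\right)^{2} = \left(1 \cdot 7 + \frac{7 + 4 \left(5 - 4\right)}{5 \left(-6 - 6\right)}\right)^{2} = \left(7 + \frac{7 + 4 \cdot 1}{5 \left(-12\right)}\right)^{2} = \left(7 + \frac{1}{5} \left(- \frac{1}{12}\right) \left(7 + 4\right)\right)^{2} = \left(7 + \frac{1}{5} \left(- \frac{1}{12}\right) 11\right)^{2} = \left(7 - \frac{11}{60}\right)^{2} = \left(\frac{409}{60}\right)^{2} = \frac{167281}{3600}$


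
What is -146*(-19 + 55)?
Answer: -5256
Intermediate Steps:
-146*(-19 + 55) = -146*36 = -5256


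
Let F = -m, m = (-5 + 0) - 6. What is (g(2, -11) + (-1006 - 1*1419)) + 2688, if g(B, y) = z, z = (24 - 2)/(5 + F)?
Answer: 2115/8 ≈ 264.38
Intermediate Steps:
m = -11 (m = -5 - 6 = -11)
F = 11 (F = -1*(-11) = 11)
z = 11/8 (z = (24 - 2)/(5 + 11) = 22/16 = 22*(1/16) = 11/8 ≈ 1.3750)
g(B, y) = 11/8
(g(2, -11) + (-1006 - 1*1419)) + 2688 = (11/8 + (-1006 - 1*1419)) + 2688 = (11/8 + (-1006 - 1419)) + 2688 = (11/8 - 2425) + 2688 = -19389/8 + 2688 = 2115/8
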